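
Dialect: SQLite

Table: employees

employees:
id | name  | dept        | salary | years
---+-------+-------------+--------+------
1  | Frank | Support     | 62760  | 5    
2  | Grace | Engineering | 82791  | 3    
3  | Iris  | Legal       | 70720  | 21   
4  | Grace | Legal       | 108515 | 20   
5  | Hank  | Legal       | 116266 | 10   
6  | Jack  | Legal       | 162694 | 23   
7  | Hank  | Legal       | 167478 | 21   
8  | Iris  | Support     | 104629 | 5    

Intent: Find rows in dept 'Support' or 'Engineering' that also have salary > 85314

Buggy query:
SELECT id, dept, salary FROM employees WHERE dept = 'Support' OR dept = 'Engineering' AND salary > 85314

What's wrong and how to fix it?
Bug: Without parentheses, AND is evaluated before OR, so the salary filter only applies to the 'Engineering' branch

Fix: Add parentheses around the OR so the AND applies to both alternatives

Corrected query:
SELECT id, dept, salary FROM employees WHERE (dept = 'Support' OR dept = 'Engineering') AND salary > 85314

Result:
id | dept    | salary
---+---------+-------
8  | Support | 104629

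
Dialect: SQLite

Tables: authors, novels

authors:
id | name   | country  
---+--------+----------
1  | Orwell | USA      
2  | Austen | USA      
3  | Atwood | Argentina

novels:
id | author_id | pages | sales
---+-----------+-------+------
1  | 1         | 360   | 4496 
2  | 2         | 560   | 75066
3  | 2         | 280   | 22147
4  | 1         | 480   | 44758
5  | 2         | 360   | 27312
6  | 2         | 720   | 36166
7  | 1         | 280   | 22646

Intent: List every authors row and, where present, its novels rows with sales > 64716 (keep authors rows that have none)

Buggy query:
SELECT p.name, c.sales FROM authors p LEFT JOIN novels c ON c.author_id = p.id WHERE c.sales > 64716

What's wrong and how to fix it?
Bug: A WHERE condition on the right-hand table after LEFT JOIN drops unmatched parents

Fix: Move the right-table condition into the ON clause so unmatched parents are kept

Corrected query:
SELECT p.name, c.sales FROM authors p LEFT JOIN novels c ON c.author_id = p.id AND c.sales > 64716

Result:
name   | sales
-------+------
Orwell | NULL 
Austen | 75066
Atwood | NULL 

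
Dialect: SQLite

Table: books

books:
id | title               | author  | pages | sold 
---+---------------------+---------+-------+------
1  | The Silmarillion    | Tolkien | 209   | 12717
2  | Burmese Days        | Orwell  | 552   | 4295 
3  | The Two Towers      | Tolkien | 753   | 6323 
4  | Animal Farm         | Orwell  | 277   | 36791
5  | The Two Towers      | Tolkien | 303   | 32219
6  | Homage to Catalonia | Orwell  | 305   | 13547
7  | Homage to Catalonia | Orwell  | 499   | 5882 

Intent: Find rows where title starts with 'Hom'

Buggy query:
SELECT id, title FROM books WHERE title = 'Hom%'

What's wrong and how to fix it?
Bug: '=' compares the literal string including the % character; pattern matching needs LIKE

Fix: Use LIKE for wildcard pattern matching

Corrected query:
SELECT id, title FROM books WHERE title LIKE 'Hom%'

Result:
id | title              
---+--------------------
6  | Homage to Catalonia
7  | Homage to Catalonia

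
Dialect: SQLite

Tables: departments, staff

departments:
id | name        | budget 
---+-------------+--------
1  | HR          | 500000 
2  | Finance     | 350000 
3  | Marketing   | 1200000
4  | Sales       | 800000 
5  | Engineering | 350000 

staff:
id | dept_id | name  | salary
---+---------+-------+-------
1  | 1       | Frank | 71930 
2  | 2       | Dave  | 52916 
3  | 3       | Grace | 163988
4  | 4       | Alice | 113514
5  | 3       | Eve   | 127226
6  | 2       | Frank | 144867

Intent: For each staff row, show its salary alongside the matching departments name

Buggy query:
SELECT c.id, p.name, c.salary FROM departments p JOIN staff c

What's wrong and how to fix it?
Bug: JOIN with no ON clause produces a cartesian product; every staff row pairs with every departments row

Fix: Add ON c.dept_id = p.id to the JOIN

Corrected query:
SELECT c.id, p.name, c.salary FROM departments p JOIN staff c ON c.dept_id = p.id

Result:
id | name      | salary
---+-----------+-------
1  | HR        | 71930 
2  | Finance   | 52916 
3  | Marketing | 163988
4  | Sales     | 113514
5  | Marketing | 127226
6  | Finance   | 144867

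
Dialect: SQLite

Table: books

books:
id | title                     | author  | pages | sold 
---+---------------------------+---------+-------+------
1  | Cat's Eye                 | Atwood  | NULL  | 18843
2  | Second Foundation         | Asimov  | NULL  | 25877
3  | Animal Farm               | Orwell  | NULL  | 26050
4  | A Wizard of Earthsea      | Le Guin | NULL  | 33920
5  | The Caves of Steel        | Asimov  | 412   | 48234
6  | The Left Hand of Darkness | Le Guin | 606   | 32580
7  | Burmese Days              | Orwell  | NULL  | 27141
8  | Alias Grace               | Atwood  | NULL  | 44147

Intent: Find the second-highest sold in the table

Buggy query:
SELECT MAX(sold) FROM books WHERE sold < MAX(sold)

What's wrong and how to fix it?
Bug: MAX(sold) on the right of the comparison is an aggregate-in-WHERE error

Fix: Put the inner MAX in a scalar subquery

Corrected query:
SELECT MAX(sold) FROM books WHERE sold < (SELECT MAX(sold) FROM books)

Result:
MAX(sold)
---------
44147    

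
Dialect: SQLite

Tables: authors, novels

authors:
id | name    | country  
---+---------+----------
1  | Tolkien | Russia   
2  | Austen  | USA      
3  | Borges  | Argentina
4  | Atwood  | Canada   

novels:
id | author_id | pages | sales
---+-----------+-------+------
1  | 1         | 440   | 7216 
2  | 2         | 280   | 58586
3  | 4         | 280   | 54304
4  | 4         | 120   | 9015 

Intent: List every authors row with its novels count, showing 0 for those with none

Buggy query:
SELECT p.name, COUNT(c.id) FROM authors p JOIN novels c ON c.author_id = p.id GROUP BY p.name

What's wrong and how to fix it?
Bug: INNER JOIN drops authors rows that have no matching novels rows

Fix: Use LEFT JOIN so parents without children still appear (COUNT(c.id) gives 0)

Corrected query:
SELECT p.name, COUNT(c.id) FROM authors p LEFT JOIN novels c ON c.author_id = p.id GROUP BY p.name

Result:
name    | COUNT(c.id)
--------+------------
Atwood  | 2          
Austen  | 1          
Borges  | 0          
Tolkien | 1          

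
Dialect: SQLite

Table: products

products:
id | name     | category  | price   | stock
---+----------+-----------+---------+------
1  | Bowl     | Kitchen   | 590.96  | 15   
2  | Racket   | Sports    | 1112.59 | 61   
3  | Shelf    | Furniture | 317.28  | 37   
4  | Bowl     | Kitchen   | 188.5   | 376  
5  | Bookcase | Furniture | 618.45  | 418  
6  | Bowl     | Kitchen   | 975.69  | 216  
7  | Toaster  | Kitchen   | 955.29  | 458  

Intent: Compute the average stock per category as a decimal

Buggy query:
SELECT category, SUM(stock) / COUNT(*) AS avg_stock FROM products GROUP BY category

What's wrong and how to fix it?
Bug: SUM(stock) and COUNT(*) are both integers; the division truncates the fractional part

Fix: Cast one side to REAL so the division keeps the fractional part

Corrected query:
SELECT category, SUM(stock) * 1.0 / COUNT(*) AS avg_stock FROM products GROUP BY category

Result:
category  | avg_stock
----------+----------
Furniture | 227.5    
Kitchen   | 266.25   
Sports    | 61       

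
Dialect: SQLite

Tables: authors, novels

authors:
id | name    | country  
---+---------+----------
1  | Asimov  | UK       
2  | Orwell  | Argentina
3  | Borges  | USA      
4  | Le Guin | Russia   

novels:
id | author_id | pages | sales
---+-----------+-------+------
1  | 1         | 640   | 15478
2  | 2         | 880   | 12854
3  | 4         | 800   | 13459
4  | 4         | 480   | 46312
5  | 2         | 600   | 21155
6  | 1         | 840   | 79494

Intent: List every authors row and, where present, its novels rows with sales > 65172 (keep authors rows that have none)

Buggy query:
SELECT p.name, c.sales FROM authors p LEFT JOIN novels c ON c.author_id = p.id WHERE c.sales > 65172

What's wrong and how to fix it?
Bug: A WHERE condition on the right-hand table after LEFT JOIN drops unmatched parents

Fix: Put 'c.sales > 65172' in the JOIN's ON clause instead of WHERE

Corrected query:
SELECT p.name, c.sales FROM authors p LEFT JOIN novels c ON c.author_id = p.id AND c.sales > 65172

Result:
name    | sales
--------+------
Asimov  | 79494
Orwell  | NULL 
Borges  | NULL 
Le Guin | NULL 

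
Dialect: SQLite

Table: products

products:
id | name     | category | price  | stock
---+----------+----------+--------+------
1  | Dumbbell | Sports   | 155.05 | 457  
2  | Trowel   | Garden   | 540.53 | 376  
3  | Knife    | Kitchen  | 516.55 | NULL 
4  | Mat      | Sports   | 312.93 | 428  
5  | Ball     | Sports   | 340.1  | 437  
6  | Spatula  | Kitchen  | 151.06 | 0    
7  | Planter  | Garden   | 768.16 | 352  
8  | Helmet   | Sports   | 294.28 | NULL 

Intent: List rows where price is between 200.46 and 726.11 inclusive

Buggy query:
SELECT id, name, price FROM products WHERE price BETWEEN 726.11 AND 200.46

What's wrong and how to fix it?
Bug: BETWEEN expects the lower bound first; with 726.11 AND 200.46 the range is empty

Fix: Swap the bounds so the smaller value comes first

Corrected query:
SELECT id, name, price FROM products WHERE price BETWEEN 200.46 AND 726.11

Result:
id | name   | price 
---+--------+-------
2  | Trowel | 540.53
3  | Knife  | 516.55
4  | Mat    | 312.93
5  | Ball   | 340.1 
8  | Helmet | 294.28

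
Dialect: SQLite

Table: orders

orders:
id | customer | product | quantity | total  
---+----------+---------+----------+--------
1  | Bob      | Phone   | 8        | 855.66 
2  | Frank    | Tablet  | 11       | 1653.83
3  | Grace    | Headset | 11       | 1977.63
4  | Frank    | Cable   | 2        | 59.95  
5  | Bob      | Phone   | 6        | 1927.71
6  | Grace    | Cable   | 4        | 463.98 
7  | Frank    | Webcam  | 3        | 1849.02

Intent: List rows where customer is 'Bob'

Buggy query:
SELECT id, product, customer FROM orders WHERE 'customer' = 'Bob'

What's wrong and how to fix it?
Bug: 'customer' in single quotes is a string literal, not the column; the comparison is literal-vs-literal and never true

Fix: Reference the column as customer without single quotes

Corrected query:
SELECT id, product, customer FROM orders WHERE customer = 'Bob'

Result:
id | product | customer
---+---------+---------
1  | Phone   | Bob     
5  | Phone   | Bob     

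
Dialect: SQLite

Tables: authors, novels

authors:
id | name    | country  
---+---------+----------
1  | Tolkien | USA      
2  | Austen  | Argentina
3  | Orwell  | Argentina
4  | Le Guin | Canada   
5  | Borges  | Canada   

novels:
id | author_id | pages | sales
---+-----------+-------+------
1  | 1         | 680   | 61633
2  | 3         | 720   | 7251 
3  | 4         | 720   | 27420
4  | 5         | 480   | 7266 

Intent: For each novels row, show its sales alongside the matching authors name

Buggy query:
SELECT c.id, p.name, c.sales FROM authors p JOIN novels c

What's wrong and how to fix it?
Bug: Missing join condition: each novels row is matched to all authors rows instead of just its own

Fix: Specify the join condition linking the foreign key to the parent id

Corrected query:
SELECT c.id, p.name, c.sales FROM authors p JOIN novels c ON c.author_id = p.id

Result:
id | name    | sales
---+---------+------
1  | Tolkien | 61633
2  | Orwell  | 7251 
3  | Le Guin | 27420
4  | Borges  | 7266 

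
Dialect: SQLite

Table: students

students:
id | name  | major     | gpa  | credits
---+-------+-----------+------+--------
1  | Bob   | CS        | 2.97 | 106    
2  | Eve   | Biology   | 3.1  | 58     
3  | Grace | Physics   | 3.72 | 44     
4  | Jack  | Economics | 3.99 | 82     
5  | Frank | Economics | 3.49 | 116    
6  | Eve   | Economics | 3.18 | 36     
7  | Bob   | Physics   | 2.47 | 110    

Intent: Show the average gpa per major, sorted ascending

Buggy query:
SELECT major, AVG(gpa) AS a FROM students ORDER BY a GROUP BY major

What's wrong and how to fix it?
Bug: ORDER BY appears before GROUP BY; SQL clause order requires GROUP BY first

Fix: Reorder: SELECT … FROM … GROUP BY … ORDER BY …

Corrected query:
SELECT major, AVG(gpa) AS a FROM students GROUP BY major ORDER BY a

Result:
major     | a       
----------+---------
CS        | 2.97    
Physics   | 3.095   
Biology   | 3.1     
Economics | 3.553333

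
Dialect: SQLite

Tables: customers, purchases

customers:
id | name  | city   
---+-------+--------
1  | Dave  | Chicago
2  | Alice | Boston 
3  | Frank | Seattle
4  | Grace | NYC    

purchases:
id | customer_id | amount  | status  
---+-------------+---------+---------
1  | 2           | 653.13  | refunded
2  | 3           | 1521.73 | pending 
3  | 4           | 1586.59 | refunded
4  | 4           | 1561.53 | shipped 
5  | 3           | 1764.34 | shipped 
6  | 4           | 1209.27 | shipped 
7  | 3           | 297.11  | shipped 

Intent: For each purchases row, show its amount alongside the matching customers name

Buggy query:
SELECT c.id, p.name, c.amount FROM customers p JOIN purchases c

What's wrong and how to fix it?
Bug: Missing join condition: each purchases row is matched to all customers rows instead of just its own

Fix: Specify the join condition linking the foreign key to the parent id

Corrected query:
SELECT c.id, p.name, c.amount FROM customers p JOIN purchases c ON c.customer_id = p.id

Result:
id | name  | amount 
---+-------+--------
1  | Alice | 653.13 
2  | Frank | 1521.73
3  | Grace | 1586.59
4  | Grace | 1561.53
5  | Frank | 1764.34
6  | Grace | 1209.27
7  | Frank | 297.11 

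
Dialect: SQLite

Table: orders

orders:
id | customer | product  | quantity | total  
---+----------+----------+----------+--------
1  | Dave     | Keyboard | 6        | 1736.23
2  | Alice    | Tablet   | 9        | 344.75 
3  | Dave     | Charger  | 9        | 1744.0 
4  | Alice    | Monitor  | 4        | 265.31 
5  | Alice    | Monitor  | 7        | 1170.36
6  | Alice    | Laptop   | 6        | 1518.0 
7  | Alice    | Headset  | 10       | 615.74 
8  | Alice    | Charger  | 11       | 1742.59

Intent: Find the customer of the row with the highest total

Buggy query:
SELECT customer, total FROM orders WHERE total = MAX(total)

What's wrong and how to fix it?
Bug: WHERE is evaluated per row; an aggregate over the whole table isn't defined there

Fix: Use a subquery: WHERE total = (SELECT MAX(total) FROM orders)

Corrected query:
SELECT customer, total FROM orders WHERE total = (SELECT MAX(total) FROM orders)

Result:
customer | total
---------+------
Dave     | 1744 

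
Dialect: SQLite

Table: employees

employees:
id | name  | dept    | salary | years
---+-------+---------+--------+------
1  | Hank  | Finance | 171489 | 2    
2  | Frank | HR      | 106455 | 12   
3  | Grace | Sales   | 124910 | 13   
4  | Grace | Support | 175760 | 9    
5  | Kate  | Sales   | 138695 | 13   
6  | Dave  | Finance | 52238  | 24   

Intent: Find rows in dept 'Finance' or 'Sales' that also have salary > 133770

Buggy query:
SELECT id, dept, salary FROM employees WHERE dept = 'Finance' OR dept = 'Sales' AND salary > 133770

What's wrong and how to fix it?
Bug: Without parentheses, AND is evaluated before OR, so the salary filter only applies to the 'Sales' branch

Fix: Group the OR with parentheses (or use IN), then AND the threshold

Corrected query:
SELECT id, dept, salary FROM employees WHERE (dept = 'Finance' OR dept = 'Sales') AND salary > 133770

Result:
id | dept    | salary
---+---------+-------
1  | Finance | 171489
5  | Sales   | 138695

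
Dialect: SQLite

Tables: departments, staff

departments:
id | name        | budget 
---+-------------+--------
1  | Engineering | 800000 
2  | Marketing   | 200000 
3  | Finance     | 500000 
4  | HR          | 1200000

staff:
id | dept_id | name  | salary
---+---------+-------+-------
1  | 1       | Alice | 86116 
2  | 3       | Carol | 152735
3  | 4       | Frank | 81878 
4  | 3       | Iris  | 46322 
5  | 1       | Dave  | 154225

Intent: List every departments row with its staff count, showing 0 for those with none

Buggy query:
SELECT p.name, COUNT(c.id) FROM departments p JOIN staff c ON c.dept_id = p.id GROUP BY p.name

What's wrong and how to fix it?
Bug: An inner join excludes parents with zero children

Fix: Switch to LEFT JOIN to retain unmatched parent rows

Corrected query:
SELECT p.name, COUNT(c.id) FROM departments p LEFT JOIN staff c ON c.dept_id = p.id GROUP BY p.name

Result:
name        | COUNT(c.id)
------------+------------
Engineering | 2          
Finance     | 2          
HR          | 1          
Marketing   | 0          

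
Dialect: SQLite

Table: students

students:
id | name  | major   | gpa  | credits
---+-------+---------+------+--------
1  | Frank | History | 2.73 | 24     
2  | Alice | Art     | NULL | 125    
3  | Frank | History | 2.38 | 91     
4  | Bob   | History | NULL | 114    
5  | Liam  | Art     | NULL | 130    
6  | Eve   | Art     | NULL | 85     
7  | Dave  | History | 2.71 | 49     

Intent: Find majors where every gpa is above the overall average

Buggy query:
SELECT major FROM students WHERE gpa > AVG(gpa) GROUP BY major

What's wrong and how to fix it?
Bug: AVG() is an aggregate; it can't sit directly in WHERE

Fix: Use a subquery for AVG and a HAVING MIN(...) filter so the condition holds for every row in the group

Corrected query:
SELECT major FROM students GROUP BY major HAVING MIN(gpa) > (SELECT AVG(gpa) FROM students)

Result:
(no rows)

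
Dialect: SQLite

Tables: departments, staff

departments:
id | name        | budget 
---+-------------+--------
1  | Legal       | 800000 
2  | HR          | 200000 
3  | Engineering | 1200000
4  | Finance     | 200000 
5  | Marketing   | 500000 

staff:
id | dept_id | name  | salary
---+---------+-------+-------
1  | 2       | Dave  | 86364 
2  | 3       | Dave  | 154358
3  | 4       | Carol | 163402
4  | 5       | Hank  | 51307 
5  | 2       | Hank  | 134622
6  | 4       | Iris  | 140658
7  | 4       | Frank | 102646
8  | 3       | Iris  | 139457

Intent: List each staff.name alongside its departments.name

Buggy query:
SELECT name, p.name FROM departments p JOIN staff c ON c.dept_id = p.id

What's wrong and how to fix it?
Bug: Both tables have a 'name' column; the unqualified reference is ambiguous

Fix: Prefix ambiguous columns with the table alias

Corrected query:
SELECT c.name, p.name FROM departments p JOIN staff c ON c.dept_id = p.id

Result:
name  | name       
------+------------
Dave  | HR         
Dave  | Engineering
Carol | Finance    
Hank  | Marketing  
Hank  | HR         
Iris  | Finance    
Frank | Finance    
Iris  | Engineering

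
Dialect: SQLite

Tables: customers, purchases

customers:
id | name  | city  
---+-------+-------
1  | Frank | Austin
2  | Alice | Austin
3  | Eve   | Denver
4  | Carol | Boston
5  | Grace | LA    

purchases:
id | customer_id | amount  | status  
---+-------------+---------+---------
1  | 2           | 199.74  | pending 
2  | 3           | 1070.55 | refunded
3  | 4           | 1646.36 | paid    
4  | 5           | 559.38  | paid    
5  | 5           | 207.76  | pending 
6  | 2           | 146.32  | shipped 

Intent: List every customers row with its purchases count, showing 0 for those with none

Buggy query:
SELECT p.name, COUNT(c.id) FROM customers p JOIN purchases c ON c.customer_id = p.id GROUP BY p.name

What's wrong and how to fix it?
Bug: INNER JOIN drops customers rows that have no matching purchases rows

Fix: Switch to LEFT JOIN to retain unmatched parent rows

Corrected query:
SELECT p.name, COUNT(c.id) FROM customers p LEFT JOIN purchases c ON c.customer_id = p.id GROUP BY p.name

Result:
name  | COUNT(c.id)
------+------------
Alice | 2          
Carol | 1          
Eve   | 1          
Frank | 0          
Grace | 2          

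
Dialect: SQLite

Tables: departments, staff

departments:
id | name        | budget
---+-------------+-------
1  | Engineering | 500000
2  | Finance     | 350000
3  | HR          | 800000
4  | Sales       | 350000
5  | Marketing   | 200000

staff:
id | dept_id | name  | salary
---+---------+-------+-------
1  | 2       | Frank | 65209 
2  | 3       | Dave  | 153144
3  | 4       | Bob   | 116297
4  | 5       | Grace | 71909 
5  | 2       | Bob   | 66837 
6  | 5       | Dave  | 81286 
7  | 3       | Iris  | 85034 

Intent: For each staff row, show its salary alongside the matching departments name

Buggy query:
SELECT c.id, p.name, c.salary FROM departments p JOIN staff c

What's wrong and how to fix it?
Bug: JOIN with no ON clause produces a cartesian product; every staff row pairs with every departments row

Fix: Add ON c.dept_id = p.id to the JOIN

Corrected query:
SELECT c.id, p.name, c.salary FROM departments p JOIN staff c ON c.dept_id = p.id

Result:
id | name      | salary
---+-----------+-------
1  | Finance   | 65209 
2  | HR        | 153144
3  | Sales     | 116297
4  | Marketing | 71909 
5  | Finance   | 66837 
6  | Marketing | 81286 
7  | HR        | 85034 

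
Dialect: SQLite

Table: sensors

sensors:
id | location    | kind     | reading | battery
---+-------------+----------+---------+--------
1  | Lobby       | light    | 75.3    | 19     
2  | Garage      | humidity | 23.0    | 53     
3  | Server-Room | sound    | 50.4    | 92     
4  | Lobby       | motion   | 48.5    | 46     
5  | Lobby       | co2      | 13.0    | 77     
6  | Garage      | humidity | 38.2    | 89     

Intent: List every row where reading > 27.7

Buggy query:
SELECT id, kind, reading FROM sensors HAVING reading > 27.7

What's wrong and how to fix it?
Bug: HAVING filters the output of aggregation, but this query has no GROUP BY and no aggregate functions, so SQLite rejects it (HAVING clause on a non-aggregate query); the condition here is per row

Fix: Use WHERE for row-level filtering

Corrected query:
SELECT id, kind, reading FROM sensors WHERE reading > 27.7

Result:
id | kind     | reading
---+----------+--------
1  | light    | 75.3   
3  | sound    | 50.4   
4  | motion   | 48.5   
6  | humidity | 38.2   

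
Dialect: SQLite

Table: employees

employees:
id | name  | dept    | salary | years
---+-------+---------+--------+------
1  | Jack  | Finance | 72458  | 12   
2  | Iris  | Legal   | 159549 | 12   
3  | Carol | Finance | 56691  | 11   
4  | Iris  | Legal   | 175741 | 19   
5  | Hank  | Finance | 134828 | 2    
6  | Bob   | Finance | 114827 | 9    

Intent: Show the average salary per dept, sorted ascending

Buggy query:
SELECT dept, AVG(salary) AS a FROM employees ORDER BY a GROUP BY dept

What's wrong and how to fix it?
Bug: ORDER BY appears before GROUP BY; SQL clause order requires GROUP BY first

Fix: Reorder: SELECT … FROM … GROUP BY … ORDER BY …

Corrected query:
SELECT dept, AVG(salary) AS a FROM employees GROUP BY dept ORDER BY a

Result:
dept    | a     
--------+-------
Finance | 94701 
Legal   | 167645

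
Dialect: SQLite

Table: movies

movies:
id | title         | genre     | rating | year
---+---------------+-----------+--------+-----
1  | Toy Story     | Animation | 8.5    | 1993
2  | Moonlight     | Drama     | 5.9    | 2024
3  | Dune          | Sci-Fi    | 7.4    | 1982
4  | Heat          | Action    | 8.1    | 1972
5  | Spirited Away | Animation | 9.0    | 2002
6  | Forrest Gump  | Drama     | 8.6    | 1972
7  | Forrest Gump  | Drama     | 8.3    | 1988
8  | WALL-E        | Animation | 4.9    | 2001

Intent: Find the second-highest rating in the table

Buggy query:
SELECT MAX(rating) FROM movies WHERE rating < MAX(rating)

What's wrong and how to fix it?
Bug: The inner MAX is an aggregate inside WHERE, which is not allowed

Fix: Put the inner MAX in a scalar subquery

Corrected query:
SELECT MAX(rating) FROM movies WHERE rating < (SELECT MAX(rating) FROM movies)

Result:
MAX(rating)
-----------
8.6        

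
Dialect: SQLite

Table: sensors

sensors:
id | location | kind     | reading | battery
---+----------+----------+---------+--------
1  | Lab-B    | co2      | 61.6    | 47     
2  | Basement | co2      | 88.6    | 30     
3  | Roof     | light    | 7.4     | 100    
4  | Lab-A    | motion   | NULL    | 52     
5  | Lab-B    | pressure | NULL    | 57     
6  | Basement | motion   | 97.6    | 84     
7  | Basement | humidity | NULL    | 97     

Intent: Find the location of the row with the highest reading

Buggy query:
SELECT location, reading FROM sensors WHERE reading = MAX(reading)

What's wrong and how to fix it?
Bug: WHERE is evaluated per row; an aggregate over the whole table isn't defined there

Fix: Wrap MAX in a scalar subquery so WHERE compares against a single value

Corrected query:
SELECT location, reading FROM sensors WHERE reading = (SELECT MAX(reading) FROM sensors)

Result:
location | reading
---------+--------
Basement | 97.6   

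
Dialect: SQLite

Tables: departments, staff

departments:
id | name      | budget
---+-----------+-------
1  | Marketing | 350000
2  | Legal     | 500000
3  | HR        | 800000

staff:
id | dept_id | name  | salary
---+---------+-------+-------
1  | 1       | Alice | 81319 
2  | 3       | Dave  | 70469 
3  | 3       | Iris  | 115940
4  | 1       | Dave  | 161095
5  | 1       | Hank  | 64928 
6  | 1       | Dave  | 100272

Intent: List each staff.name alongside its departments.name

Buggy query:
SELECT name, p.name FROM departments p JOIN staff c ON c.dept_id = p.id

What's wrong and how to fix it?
Bug: Both tables have a 'name' column; the unqualified reference is ambiguous

Fix: Qualify the column with its table alias (c.name)

Corrected query:
SELECT c.name, p.name FROM departments p JOIN staff c ON c.dept_id = p.id

Result:
name  | name     
------+----------
Alice | Marketing
Dave  | HR       
Iris  | HR       
Dave  | Marketing
Hank  | Marketing
Dave  | Marketing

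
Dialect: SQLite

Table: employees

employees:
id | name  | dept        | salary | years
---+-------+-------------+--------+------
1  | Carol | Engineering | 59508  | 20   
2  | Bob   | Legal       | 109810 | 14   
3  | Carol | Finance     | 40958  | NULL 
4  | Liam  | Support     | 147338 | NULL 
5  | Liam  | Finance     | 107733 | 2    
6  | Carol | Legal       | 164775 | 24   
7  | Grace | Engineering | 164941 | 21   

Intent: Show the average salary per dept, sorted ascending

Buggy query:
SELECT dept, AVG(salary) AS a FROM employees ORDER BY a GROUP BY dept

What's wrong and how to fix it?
Bug: GROUP BY must precede ORDER BY

Fix: Move ORDER BY to the end, after GROUP BY

Corrected query:
SELECT dept, AVG(salary) AS a FROM employees GROUP BY dept ORDER BY a

Result:
dept        | a       
------------+---------
Finance     | 74345.5 
Engineering | 112224.5
Legal       | 137292.5
Support     | 147338  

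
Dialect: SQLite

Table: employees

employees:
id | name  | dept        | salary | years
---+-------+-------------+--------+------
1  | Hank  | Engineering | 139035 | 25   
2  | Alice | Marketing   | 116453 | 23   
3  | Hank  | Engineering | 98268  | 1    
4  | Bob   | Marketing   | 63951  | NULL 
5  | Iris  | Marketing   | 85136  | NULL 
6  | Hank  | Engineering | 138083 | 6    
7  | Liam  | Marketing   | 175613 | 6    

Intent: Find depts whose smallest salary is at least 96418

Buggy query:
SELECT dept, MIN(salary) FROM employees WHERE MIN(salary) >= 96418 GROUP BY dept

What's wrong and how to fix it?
Bug: Aggregates like MIN are computed per group after WHERE runs

Fix: Replace WHERE with HAVING after the GROUP BY

Corrected query:
SELECT dept, MIN(salary) FROM employees GROUP BY dept HAVING MIN(salary) >= 96418

Result:
dept        | MIN(salary)
------------+------------
Engineering | 98268      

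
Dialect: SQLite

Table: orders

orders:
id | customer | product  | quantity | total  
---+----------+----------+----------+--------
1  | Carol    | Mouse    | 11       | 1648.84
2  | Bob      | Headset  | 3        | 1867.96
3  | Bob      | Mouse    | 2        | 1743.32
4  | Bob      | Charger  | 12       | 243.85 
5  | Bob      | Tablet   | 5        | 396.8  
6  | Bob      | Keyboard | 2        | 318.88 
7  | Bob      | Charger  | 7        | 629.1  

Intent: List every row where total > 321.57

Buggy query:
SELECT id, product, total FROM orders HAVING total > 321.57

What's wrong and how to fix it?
Bug: HAVING filters the output of aggregation, but this query has no GROUP BY and no aggregate functions, so SQLite rejects it (HAVING clause on a non-aggregate query); the condition here is per row

Fix: Use WHERE for row-level filtering

Corrected query:
SELECT id, product, total FROM orders WHERE total > 321.57

Result:
id | product | total  
---+---------+--------
1  | Mouse   | 1648.84
2  | Headset | 1867.96
3  | Mouse   | 1743.32
5  | Tablet  | 396.8  
7  | Charger | 629.1  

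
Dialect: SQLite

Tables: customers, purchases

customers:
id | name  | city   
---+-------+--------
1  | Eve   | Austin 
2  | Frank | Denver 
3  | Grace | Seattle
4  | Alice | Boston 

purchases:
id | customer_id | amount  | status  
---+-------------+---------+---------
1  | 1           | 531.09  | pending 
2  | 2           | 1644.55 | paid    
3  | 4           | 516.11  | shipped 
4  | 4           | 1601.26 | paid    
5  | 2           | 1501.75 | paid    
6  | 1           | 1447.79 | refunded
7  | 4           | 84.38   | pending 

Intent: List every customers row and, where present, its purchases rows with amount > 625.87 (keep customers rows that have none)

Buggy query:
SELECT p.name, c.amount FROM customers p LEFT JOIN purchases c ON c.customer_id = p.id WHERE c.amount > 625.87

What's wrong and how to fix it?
Bug: Filtering c.amount in WHERE discards the NULL rows produced by LEFT JOIN, turning it into an inner join

Fix: Move the right-table condition into the ON clause so unmatched parents are kept

Corrected query:
SELECT p.name, c.amount FROM customers p LEFT JOIN purchases c ON c.customer_id = p.id AND c.amount > 625.87

Result:
name  | amount 
------+--------
Eve   | 1447.79
Frank | 1501.75
Frank | 1644.55
Grace | NULL   
Alice | 1601.26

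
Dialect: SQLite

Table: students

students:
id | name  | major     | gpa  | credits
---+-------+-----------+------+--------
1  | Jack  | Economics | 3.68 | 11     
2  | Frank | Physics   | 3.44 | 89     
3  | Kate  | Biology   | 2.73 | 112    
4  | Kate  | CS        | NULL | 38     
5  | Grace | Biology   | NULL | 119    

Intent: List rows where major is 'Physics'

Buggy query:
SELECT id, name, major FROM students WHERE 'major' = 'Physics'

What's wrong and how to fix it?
Bug: Single quotes denote string literals in SQL; the column name is being compared as a constant string

Fix: Reference the column as major without single quotes

Corrected query:
SELECT id, name, major FROM students WHERE major = 'Physics'

Result:
id | name  | major  
---+-------+--------
2  | Frank | Physics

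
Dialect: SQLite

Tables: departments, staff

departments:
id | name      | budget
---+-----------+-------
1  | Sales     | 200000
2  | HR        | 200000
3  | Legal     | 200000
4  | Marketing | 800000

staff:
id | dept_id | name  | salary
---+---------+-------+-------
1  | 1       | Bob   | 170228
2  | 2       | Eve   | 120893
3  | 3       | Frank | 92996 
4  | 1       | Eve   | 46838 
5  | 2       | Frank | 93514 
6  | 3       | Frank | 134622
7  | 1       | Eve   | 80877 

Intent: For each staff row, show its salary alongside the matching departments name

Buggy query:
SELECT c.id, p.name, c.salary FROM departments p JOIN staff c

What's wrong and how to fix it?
Bug: JOIN with no ON clause produces a cartesian product; every staff row pairs with every departments row

Fix: Specify the join condition linking the foreign key to the parent id

Corrected query:
SELECT c.id, p.name, c.salary FROM departments p JOIN staff c ON c.dept_id = p.id

Result:
id | name  | salary
---+-------+-------
1  | Sales | 170228
2  | HR    | 120893
3  | Legal | 92996 
4  | Sales | 46838 
5  | HR    | 93514 
6  | Legal | 134622
7  | Sales | 80877 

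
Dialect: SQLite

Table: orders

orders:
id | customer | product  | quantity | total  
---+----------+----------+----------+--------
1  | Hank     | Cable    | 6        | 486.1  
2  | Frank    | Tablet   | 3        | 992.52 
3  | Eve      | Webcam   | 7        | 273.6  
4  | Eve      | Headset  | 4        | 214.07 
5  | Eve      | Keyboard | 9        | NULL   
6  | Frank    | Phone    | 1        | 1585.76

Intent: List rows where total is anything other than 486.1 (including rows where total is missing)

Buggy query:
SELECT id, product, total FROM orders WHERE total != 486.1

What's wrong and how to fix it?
Bug: 'total != 486.1' is unknown when total is NULL, so NULL rows are silently excluded

Fix: Handle NULL separately with IS NULL alongside the inequality

Corrected query:
SELECT id, product, total FROM orders WHERE total != 486.1 OR total IS NULL

Result:
id | product  | total  
---+----------+--------
2  | Tablet   | 992.52 
3  | Webcam   | 273.6  
4  | Headset  | 214.07 
5  | Keyboard | NULL   
6  | Phone    | 1585.76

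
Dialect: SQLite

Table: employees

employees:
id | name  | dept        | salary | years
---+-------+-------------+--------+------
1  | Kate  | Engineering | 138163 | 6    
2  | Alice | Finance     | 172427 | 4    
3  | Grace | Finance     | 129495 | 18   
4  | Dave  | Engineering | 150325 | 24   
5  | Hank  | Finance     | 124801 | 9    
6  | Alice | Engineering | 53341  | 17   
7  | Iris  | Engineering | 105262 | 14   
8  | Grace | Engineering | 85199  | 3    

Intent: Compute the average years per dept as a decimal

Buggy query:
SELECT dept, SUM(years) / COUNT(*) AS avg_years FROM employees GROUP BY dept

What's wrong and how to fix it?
Bug: SUM(years) and COUNT(*) are both integers; the division truncates the fractional part

Fix: Multiply by 1.0 (or CAST to REAL) to force floating-point division

Corrected query:
SELECT dept, SUM(years) * 1.0 / COUNT(*) AS avg_years FROM employees GROUP BY dept

Result:
dept        | avg_years
------------+----------
Engineering | 12.8     
Finance     | 10.333333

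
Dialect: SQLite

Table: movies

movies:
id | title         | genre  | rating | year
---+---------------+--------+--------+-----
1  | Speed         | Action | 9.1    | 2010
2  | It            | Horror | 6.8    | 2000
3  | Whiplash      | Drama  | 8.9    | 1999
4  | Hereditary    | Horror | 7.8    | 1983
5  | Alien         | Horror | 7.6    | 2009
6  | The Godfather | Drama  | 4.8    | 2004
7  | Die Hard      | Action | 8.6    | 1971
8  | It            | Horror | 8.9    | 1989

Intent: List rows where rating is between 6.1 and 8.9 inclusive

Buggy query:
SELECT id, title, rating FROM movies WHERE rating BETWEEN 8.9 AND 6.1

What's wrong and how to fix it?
Bug: The bounds are reversed; BETWEEN a AND b requires a <= b to match anything

Fix: Swap the bounds so the smaller value comes first

Corrected query:
SELECT id, title, rating FROM movies WHERE rating BETWEEN 6.1 AND 8.9

Result:
id | title      | rating
---+------------+-------
2  | It         | 6.8   
3  | Whiplash   | 8.9   
4  | Hereditary | 7.8   
5  | Alien      | 7.6   
7  | Die Hard   | 8.6   
8  | It         | 8.9   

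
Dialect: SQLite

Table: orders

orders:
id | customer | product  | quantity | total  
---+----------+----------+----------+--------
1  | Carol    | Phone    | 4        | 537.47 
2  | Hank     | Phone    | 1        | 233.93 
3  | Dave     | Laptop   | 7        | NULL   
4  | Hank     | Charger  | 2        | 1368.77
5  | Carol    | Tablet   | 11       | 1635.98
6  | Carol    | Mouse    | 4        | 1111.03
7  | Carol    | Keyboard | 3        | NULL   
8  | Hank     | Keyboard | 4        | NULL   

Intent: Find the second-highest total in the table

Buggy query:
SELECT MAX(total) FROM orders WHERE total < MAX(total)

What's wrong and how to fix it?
Bug: The inner MAX is an aggregate inside WHERE, which is not allowed

Fix: Compute the overall MAX in a subquery, then take MAX of rows below it

Corrected query:
SELECT MAX(total) FROM orders WHERE total < (SELECT MAX(total) FROM orders)

Result:
MAX(total)
----------
1368.77   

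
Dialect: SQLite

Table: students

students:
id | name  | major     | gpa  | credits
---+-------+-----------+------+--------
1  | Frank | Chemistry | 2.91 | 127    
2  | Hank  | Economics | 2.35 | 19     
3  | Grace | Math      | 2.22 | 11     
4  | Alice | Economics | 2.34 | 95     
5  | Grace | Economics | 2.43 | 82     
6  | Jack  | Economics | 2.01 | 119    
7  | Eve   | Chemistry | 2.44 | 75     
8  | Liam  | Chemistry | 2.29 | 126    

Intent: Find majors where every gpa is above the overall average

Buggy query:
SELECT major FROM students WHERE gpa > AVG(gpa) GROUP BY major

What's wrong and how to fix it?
Bug: WHERE evaluates per row before aggregation, so AVG() is unavailable

Fix: Compute the overall average in a scalar subquery and compare each group's MIN against it in HAVING

Corrected query:
SELECT major FROM students GROUP BY major HAVING MIN(gpa) > (SELECT AVG(gpa) FROM students)

Result:
(no rows)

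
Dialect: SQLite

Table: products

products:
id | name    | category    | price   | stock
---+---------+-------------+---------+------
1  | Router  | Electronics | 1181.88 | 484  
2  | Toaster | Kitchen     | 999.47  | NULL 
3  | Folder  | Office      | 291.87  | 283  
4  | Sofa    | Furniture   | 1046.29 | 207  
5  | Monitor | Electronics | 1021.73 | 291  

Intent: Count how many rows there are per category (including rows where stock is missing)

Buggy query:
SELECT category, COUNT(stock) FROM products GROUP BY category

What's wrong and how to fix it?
Bug: COUNT(column) counts non-NULL values only; rows with NULL stock aren't counted

Fix: Use COUNT(*) to count all rows regardless of NULL

Corrected query:
SELECT category, COUNT(*) FROM products GROUP BY category

Result:
category    | COUNT(*)
------------+---------
Electronics | 2       
Furniture   | 1       
Kitchen     | 1       
Office      | 1       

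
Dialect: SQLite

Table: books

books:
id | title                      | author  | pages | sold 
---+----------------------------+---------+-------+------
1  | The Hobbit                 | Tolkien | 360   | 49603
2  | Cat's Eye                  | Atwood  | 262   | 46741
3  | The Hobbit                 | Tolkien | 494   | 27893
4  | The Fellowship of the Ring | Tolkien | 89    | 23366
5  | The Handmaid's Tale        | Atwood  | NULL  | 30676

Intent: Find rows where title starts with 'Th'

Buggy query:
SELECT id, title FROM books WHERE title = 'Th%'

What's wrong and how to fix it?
Bug: '=' compares the literal string including the % character; pattern matching needs LIKE

Fix: Replace '=' with LIKE so 'Th%' is treated as a pattern

Corrected query:
SELECT id, title FROM books WHERE title LIKE 'Th%'

Result:
id | title                     
---+---------------------------
1  | The Hobbit                
3  | The Hobbit                
4  | The Fellowship of the Ring
5  | The Handmaid's Tale       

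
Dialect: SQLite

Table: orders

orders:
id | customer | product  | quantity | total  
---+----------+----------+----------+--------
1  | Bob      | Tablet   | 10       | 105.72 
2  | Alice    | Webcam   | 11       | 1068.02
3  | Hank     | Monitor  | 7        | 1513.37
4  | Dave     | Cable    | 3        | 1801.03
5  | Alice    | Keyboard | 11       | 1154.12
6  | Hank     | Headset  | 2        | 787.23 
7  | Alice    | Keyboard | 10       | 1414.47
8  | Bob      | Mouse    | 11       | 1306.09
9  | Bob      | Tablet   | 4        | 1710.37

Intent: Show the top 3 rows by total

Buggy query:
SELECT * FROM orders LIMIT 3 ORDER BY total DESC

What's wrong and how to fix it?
Bug: ORDER BY cannot follow LIMIT; LIMIT is the final clause

Fix: Swap the clauses: ORDER BY first, then LIMIT

Corrected query:
SELECT * FROM orders ORDER BY total DESC LIMIT 3

Result:
id | customer | product | quantity | total  
---+----------+---------+----------+--------
4  | Dave     | Cable   | 3        | 1801.03
9  | Bob      | Tablet  | 4        | 1710.37
3  | Hank     | Monitor | 7        | 1513.37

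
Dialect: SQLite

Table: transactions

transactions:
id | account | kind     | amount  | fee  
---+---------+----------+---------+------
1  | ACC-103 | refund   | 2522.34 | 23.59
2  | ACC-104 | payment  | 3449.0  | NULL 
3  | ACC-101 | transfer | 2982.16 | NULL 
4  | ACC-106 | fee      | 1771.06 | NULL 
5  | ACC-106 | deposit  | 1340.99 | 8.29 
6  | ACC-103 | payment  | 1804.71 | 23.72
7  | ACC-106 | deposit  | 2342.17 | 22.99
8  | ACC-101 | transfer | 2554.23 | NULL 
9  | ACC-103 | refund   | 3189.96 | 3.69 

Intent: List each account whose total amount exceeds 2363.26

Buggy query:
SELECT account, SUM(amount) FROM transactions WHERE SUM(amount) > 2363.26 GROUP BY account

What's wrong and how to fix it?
Bug: WHERE runs before GROUP BY, so aggregates aren't available there

Fix: Use HAVING (which filters groups after aggregation) instead of WHERE

Corrected query:
SELECT account, SUM(amount) FROM transactions GROUP BY account HAVING SUM(amount) > 2363.26

Result:
account | SUM(amount)
--------+------------
ACC-101 | 5536.39    
ACC-103 | 7517.01    
ACC-104 | 3449       
ACC-106 | 5454.22    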